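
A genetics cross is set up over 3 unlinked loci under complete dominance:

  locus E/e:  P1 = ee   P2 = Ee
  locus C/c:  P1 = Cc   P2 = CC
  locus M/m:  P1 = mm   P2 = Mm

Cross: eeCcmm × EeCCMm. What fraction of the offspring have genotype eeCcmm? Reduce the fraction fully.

P(eeCcmm) = 1/8

eeCcmm gametes: eCm×4, ecm×4
EeCCMm gametes: ECM×2, ECm×2, eCM×2, eCm×2
eeCcmm×EeCCMm grid (8·8=64): EeCCMm=8 EeCCmm=8 EeCcMm=8 EeCcmm=8 eeCCMm=8 eeCCmm=8 eeCcMm=8 eeCcmm=8
eeCcmm hits 8/64; gcd=8; 8÷8/64÷8 = 1/8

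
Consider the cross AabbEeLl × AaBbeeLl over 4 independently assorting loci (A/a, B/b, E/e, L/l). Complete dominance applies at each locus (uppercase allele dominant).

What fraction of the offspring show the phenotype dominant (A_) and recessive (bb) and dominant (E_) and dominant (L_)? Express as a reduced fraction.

P(A_ bb E_ L_) = 9/64

AabbEeLl gametes: AbEL×2, AbEl×2, AbeL×2, Abel×2, abEL×2, abEl×2, abeL×2, abel×2
AaBbeeLl gametes: ABeL×2, ABel×2, AbeL×2, Abel×2, aBeL×2, aBel×2, abeL×2, abel×2
AabbEeLl×AaBbeeLl grid (16·16=256): AABbEeLL=4 AABbEeLl=8 AABbEell=4 AABbeeLL=4 AABbeeLl=8 AABbeell=4 AAbbEeLL=4 AAbbEeLl=8 AAbbEell=4 AAbbeeLL=4 AAbbeeLl=8 AAbbeell=4 AaBbEeLL=8 AaBbEeLl=16 AaBbEell=8 AaBbeeLL=8 AaBbeeLl=16 AaBbeell=8 AabbEeLL=8 AabbEeLl=16 AabbEell=8 AabbeeLL=8 AabbeeLl=16 Aabbeell=8 aaBbEeLL=4 aaBbEeLl=8 aaBbEell=4 aaBbeeLL=4 aaBbeeLl=8 aaBbeell=4 aabbEeLL=4 aabbEeLl=8 aabbEell=4 aabbeeLL=4 aabbeeLl=8 aabbeell=4
A_ bb E_ L_ hits 36/256; gcd=4; 36÷4/256÷4 = 9/64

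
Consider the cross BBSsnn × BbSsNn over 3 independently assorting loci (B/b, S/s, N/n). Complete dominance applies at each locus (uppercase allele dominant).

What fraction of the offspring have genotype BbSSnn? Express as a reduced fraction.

BBSsnn gametes: BSn×4, Bsn×4
BbSsNn gametes: BSN×1, BSn×1, BsN×1, Bsn×1, bSN×1, bSn×1, bsN×1, bsn×1
BBSsnn×BbSsNn grid (8·8=64): BBSSNn=4 BBSSnn=4 BBSsNn=8 BBSsnn=8 BBssNn=4 BBssnn=4 BbSSNn=4 BbSSnn=4 BbSsNn=8 BbSsnn=8 BbssNn=4 Bbssnn=4
BbSSnn hits 4/64; gcd=4; 4÷4/64÷4 = 1/16

P(BbSSnn) = 1/16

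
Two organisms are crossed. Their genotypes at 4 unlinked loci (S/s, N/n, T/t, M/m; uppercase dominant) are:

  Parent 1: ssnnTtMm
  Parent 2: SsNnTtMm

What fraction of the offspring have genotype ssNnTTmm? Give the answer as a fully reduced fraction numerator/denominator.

ssnnTtMm gametes: snTM×4, snTm×4, sntM×4, sntm×4
SsNnTtMm gametes: SNTM×1, SNTm×1, SNtM×1, SNtm×1, SnTM×1, SnTm×1, SntM×1, Sntm×1, sNTM×1, sNTm×1, sNtM×1, sNtm×1, snTM×1, snTm×1, sntM×1, sntm×1
ssnnTtMm×SsNnTtMm grid (16·16=256): SsNnTTMM=4 SsNnTTMm=8 SsNnTTmm=4 SsNnTtMM=8 SsNnTtMm=16 SsNnTtmm=8 SsNnttMM=4 SsNnttMm=8 SsNnttmm=4 SsnnTTMM=4 SsnnTTMm=8 SsnnTTmm=4 SsnnTtMM=8 SsnnTtMm=16 SsnnTtmm=8 SsnnttMM=4 SsnnttMm=8 Ssnnttmm=4 ssNnTTMM=4 ssNnTTMm=8 ssNnTTmm=4 ssNnTtMM=8 ssNnTtMm=16 ssNnTtmm=8 ssNnttMM=4 ssNnttMm=8 ssNnttmm=4 ssnnTTMM=4 ssnnTTMm=8 ssnnTTmm=4 ssnnTtMM=8 ssnnTtMm=16 ssnnTtmm=8 ssnnttMM=4 ssnnttMm=8 ssnnttmm=4
ssNnTTmm hits 4/256; gcd=4; 4÷4/256÷4 = 1/64

P(ssNnTTmm) = 1/64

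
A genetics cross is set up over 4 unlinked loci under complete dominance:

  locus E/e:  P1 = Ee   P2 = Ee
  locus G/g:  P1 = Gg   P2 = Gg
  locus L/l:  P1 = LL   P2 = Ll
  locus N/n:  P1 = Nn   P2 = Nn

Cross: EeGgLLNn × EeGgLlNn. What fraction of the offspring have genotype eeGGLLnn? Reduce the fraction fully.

EeGgLLNn gametes: EGLN×2, EGLn×2, EgLN×2, EgLn×2, eGLN×2, eGLn×2, egLN×2, egLn×2
EeGgLlNn gametes: EGLN×1, EGLn×1, EGlN×1, EGln×1, EgLN×1, EgLn×1, EglN×1, Egln×1, eGLN×1, eGLn×1, eGlN×1, eGln×1, egLN×1, egLn×1, eglN×1, egln×1
EeGgLLNn×EeGgLlNn grid (16·16=256): EEGGLLNN=2 EEGGLLNn=4 EEGGLLnn=2 EEGGLlNN=2 EEGGLlNn=4 EEGGLlnn=2 EEGgLLNN=4 EEGgLLNn=8 EEGgLLnn=4 EEGgLlNN=4 EEGgLlNn=8 EEGgLlnn=4 EEggLLNN=2 EEggLLNn=4 EEggLLnn=2 EEggLlNN=2 EEggLlNn=4 EEggLlnn=2 EeGGLLNN=4 EeGGLLNn=8 EeGGLLnn=4 EeGGLlNN=4 EeGGLlNn=8 EeGGLlnn=4 EeGgLLNN=8 EeGgLLNn=16 EeGgLLnn=8 EeGgLlNN=8 EeGgLlNn=16 EeGgLlnn=8 EeggLLNN=4 EeggLLNn=8 EeggLLnn=4 EeggLlNN=4 EeggLlNn=8 EeggLlnn=4 eeGGLLNN=2 eeGGLLNn=4 eeGGLLnn=2 eeGGLlNN=2 eeGGLlNn=4 eeGGLlnn=2 eeGgLLNN=4 eeGgLLNn=8 eeGgLLnn=4 eeGgLlNN=4 eeGgLlNn=8 eeGgLlnn=4 eeggLLNN=2 eeggLLNn=4 eeggLLnn=2 eeggLlNN=2 eeggLlNn=4 eeggLlnn=2
eeGGLLnn hits 2/256; gcd=2; 2÷2/256÷2 = 1/128

P(eeGGLLnn) = 1/128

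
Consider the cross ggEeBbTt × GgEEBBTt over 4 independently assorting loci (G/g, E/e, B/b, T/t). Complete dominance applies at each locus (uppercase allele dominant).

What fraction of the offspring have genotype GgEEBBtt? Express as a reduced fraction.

ggEeBbTt gametes: gEBT×2, gEBt×2, gEbT×2, gEbt×2, geBT×2, geBt×2, gebT×2, gebt×2
GgEEBBTt gametes: GEBT×4, GEBt×4, gEBT×4, gEBt×4
ggEeBbTt×GgEEBBTt grid (16·16=256): GgEEBBTT=8 GgEEBBTt=16 GgEEBBtt=8 GgEEBbTT=8 GgEEBbTt=16 GgEEBbtt=8 GgEeBBTT=8 GgEeBBTt=16 GgEeBBtt=8 GgEeBbTT=8 GgEeBbTt=16 GgEeBbtt=8 ggEEBBTT=8 ggEEBBTt=16 ggEEBBtt=8 ggEEBbTT=8 ggEEBbTt=16 ggEEBbtt=8 ggEeBBTT=8 ggEeBBTt=16 ggEeBBtt=8 ggEeBbTT=8 ggEeBbTt=16 ggEeBbtt=8
GgEEBBtt hits 8/256; gcd=8; 8÷8/256÷8 = 1/32

P(GgEEBBtt) = 1/32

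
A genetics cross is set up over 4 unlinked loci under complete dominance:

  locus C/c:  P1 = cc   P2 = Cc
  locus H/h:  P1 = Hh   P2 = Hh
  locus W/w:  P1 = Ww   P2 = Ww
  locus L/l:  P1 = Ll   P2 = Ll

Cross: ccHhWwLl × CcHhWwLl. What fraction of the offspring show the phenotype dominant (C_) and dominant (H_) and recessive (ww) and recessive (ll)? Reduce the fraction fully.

P(C_ H_ ww ll) = 3/128

ccHhWwLl gametes: cHWL×2, cHWl×2, cHwL×2, cHwl×2, chWL×2, chWl×2, chwL×2, chwl×2
CcHhWwLl gametes: CHWL×1, CHWl×1, CHwL×1, CHwl×1, ChWL×1, ChWl×1, ChwL×1, Chwl×1, cHWL×1, cHWl×1, cHwL×1, cHwl×1, chWL×1, chWl×1, chwL×1, chwl×1
ccHhWwLl×CcHhWwLl grid (16·16=256): CcHHWWLL=2 CcHHWWLl=4 CcHHWWll=2 CcHHWwLL=4 CcHHWwLl=8 CcHHWwll=4 CcHHwwLL=2 CcHHwwLl=4 CcHHwwll=2 CcHhWWLL=4 CcHhWWLl=8 CcHhWWll=4 CcHhWwLL=8 CcHhWwLl=16 CcHhWwll=8 CcHhwwLL=4 CcHhwwLl=8 CcHhwwll=4 CchhWWLL=2 CchhWWLl=4 CchhWWll=2 CchhWwLL=4 CchhWwLl=8 CchhWwll=4 CchhwwLL=2 CchhwwLl=4 Cchhwwll=2 ccHHWWLL=2 ccHHWWLl=4 ccHHWWll=2 ccHHWwLL=4 ccHHWwLl=8 ccHHWwll=4 ccHHwwLL=2 ccHHwwLl=4 ccHHwwll=2 ccHhWWLL=4 ccHhWWLl=8 ccHhWWll=4 ccHhWwLL=8 ccHhWwLl=16 ccHhWwll=8 ccHhwwLL=4 ccHhwwLl=8 ccHhwwll=4 cchhWWLL=2 cchhWWLl=4 cchhWWll=2 cchhWwLL=4 cchhWwLl=8 cchhWwll=4 cchhwwLL=2 cchhwwLl=4 cchhwwll=2
C_ H_ ww ll hits 6/256; gcd=2; 6÷2/256÷2 = 3/128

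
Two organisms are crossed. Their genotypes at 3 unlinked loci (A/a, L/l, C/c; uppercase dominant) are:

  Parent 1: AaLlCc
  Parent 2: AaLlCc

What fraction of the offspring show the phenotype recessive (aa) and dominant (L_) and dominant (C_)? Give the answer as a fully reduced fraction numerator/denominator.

AaLlCc gametes: ALC×1, ALc×1, AlC×1, Alc×1, aLC×1, aLc×1, alC×1, alc×1
AaLlCc gametes: ALC×1, ALc×1, AlC×1, Alc×1, aLC×1, aLc×1, alC×1, alc×1
AaLlCc×AaLlCc grid (8·8=64): AALLCC=1 AALLCc=2 AALLcc=1 AALlCC=2 AALlCc=4 AALlcc=2 AAllCC=1 AAllCc=2 AAllcc=1 AaLLCC=2 AaLLCc=4 AaLLcc=2 AaLlCC=4 AaLlCc=8 AaLlcc=4 AallCC=2 AallCc=4 Aallcc=2 aaLLCC=1 aaLLCc=2 aaLLcc=1 aaLlCC=2 aaLlCc=4 aaLlcc=2 aallCC=1 aallCc=2 aallcc=1
aa L_ C_ hits 9/64; gcd=1; 9÷1/64÷1 = 9/64

P(aa L_ C_) = 9/64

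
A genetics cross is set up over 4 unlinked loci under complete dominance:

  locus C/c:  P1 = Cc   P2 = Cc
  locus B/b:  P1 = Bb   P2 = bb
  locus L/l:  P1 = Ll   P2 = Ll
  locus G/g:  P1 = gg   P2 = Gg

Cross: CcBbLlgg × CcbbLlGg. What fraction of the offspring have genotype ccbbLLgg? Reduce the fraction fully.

P(ccbbLLgg) = 1/64

CcBbLlgg gametes: CBLg×2, CBlg×2, CbLg×2, Cblg×2, cBLg×2, cBlg×2, cbLg×2, cblg×2
CcbbLlGg gametes: CbLG×2, CbLg×2, CblG×2, Cblg×2, cbLG×2, cbLg×2, cblG×2, cblg×2
CcBbLlgg×CcbbLlGg grid (16·16=256): CCBbLLGg=4 CCBbLLgg=4 CCBbLlGg=8 CCBbLlgg=8 CCBbllGg=4 CCBbllgg=4 CCbbLLGg=4 CCbbLLgg=4 CCbbLlGg=8 CCbbLlgg=8 CCbbllGg=4 CCbbllgg=4 CcBbLLGg=8 CcBbLLgg=8 CcBbLlGg=16 CcBbLlgg=16 CcBbllGg=8 CcBbllgg=8 CcbbLLGg=8 CcbbLLgg=8 CcbbLlGg=16 CcbbLlgg=16 CcbbllGg=8 Ccbbllgg=8 ccBbLLGg=4 ccBbLLgg=4 ccBbLlGg=8 ccBbLlgg=8 ccBbllGg=4 ccBbllgg=4 ccbbLLGg=4 ccbbLLgg=4 ccbbLlGg=8 ccbbLlgg=8 ccbbllGg=4 ccbbllgg=4
ccbbLLgg hits 4/256; gcd=4; 4÷4/256÷4 = 1/64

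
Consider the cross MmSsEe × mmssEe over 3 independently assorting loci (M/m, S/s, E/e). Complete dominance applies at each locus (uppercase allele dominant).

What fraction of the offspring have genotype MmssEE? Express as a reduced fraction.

P(MmssEE) = 1/16

MmSsEe gametes: MSE×1, MSe×1, MsE×1, Mse×1, mSE×1, mSe×1, msE×1, mse×1
mmssEe gametes: msE×4, mse×4
MmSsEe×mmssEe grid (8·8=64): MmSsEE=4 MmSsEe=8 MmSsee=4 MmssEE=4 MmssEe=8 Mmssee=4 mmSsEE=4 mmSsEe=8 mmSsee=4 mmssEE=4 mmssEe=8 mmssee=4
MmssEE hits 4/64; gcd=4; 4÷4/64÷4 = 1/16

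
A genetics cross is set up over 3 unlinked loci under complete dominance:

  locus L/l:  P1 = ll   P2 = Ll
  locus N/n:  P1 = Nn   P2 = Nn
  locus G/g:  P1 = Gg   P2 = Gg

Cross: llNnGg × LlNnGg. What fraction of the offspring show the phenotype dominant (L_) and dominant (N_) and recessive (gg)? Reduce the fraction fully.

llNnGg gametes: lNG×2, lNg×2, lnG×2, lng×2
LlNnGg gametes: LNG×1, LNg×1, LnG×1, Lng×1, lNG×1, lNg×1, lnG×1, lng×1
llNnGg×LlNnGg grid (8·8=64): LlNNGG=2 LlNNGg=4 LlNNgg=2 LlNnGG=4 LlNnGg=8 LlNngg=4 LlnnGG=2 LlnnGg=4 Llnngg=2 llNNGG=2 llNNGg=4 llNNgg=2 llNnGG=4 llNnGg=8 llNngg=4 llnnGG=2 llnnGg=4 llnngg=2
L_ N_ gg hits 6/64; gcd=2; 6÷2/64÷2 = 3/32

P(L_ N_ gg) = 3/32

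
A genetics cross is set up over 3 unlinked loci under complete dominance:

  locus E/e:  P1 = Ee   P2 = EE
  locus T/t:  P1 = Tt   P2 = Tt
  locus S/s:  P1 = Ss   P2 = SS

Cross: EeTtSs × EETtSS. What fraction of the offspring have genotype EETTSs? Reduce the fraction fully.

EeTtSs gametes: ETS×1, ETs×1, EtS×1, Ets×1, eTS×1, eTs×1, etS×1, ets×1
EETtSS gametes: ETS×4, EtS×4
EeTtSs×EETtSS grid (8·8=64): EETTSS=4 EETTSs=4 EETtSS=8 EETtSs=8 EEttSS=4 EEttSs=4 EeTTSS=4 EeTTSs=4 EeTtSS=8 EeTtSs=8 EettSS=4 EettSs=4
EETTSs hits 4/64; gcd=4; 4÷4/64÷4 = 1/16

P(EETTSs) = 1/16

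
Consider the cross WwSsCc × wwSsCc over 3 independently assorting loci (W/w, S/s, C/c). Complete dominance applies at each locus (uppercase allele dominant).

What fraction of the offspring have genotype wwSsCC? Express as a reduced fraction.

WwSsCc gametes: WSC×1, WSc×1, WsC×1, Wsc×1, wSC×1, wSc×1, wsC×1, wsc×1
wwSsCc gametes: wSC×2, wSc×2, wsC×2, wsc×2
WwSsCc×wwSsCc grid (8·8=64): WwSSCC=2 WwSSCc=4 WwSScc=2 WwSsCC=4 WwSsCc=8 WwSscc=4 WwssCC=2 WwssCc=4 Wwsscc=2 wwSSCC=2 wwSSCc=4 wwSScc=2 wwSsCC=4 wwSsCc=8 wwSscc=4 wwssCC=2 wwssCc=4 wwsscc=2
wwSsCC hits 4/64; gcd=4; 4÷4/64÷4 = 1/16

P(wwSsCC) = 1/16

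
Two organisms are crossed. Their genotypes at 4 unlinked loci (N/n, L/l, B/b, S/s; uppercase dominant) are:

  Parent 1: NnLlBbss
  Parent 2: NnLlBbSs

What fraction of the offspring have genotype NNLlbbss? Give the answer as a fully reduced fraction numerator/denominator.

P(NNLlbbss) = 1/64

NnLlBbss gametes: NLBs×2, NLbs×2, NlBs×2, Nlbs×2, nLBs×2, nLbs×2, nlBs×2, nlbs×2
NnLlBbSs gametes: NLBS×1, NLBs×1, NLbS×1, NLbs×1, NlBS×1, NlBs×1, NlbS×1, Nlbs×1, nLBS×1, nLBs×1, nLbS×1, nLbs×1, nlBS×1, nlBs×1, nlbS×1, nlbs×1
NnLlBbss×NnLlBbSs grid (16·16=256): NNLLBBSs=2 NNLLBBss=2 NNLLBbSs=4 NNLLBbss=4 NNLLbbSs=2 NNLLbbss=2 NNLlBBSs=4 NNLlBBss=4 NNLlBbSs=8 NNLlBbss=8 NNLlbbSs=4 NNLlbbss=4 NNllBBSs=2 NNllBBss=2 NNllBbSs=4 NNllBbss=4 NNllbbSs=2 NNllbbss=2 NnLLBBSs=4 NnLLBBss=4 NnLLBbSs=8 NnLLBbss=8 NnLLbbSs=4 NnLLbbss=4 NnLlBBSs=8 NnLlBBss=8 NnLlBbSs=16 NnLlBbss=16 NnLlbbSs=8 NnLlbbss=8 NnllBBSs=4 NnllBBss=4 NnllBbSs=8 NnllBbss=8 NnllbbSs=4 Nnllbbss=4 nnLLBBSs=2 nnLLBBss=2 nnLLBbSs=4 nnLLBbss=4 nnLLbbSs=2 nnLLbbss=2 nnLlBBSs=4 nnLlBBss=4 nnLlBbSs=8 nnLlBbss=8 nnLlbbSs=4 nnLlbbss=4 nnllBBSs=2 nnllBBss=2 nnllBbSs=4 nnllBbss=4 nnllbbSs=2 nnllbbss=2
NNLlbbss hits 4/256; gcd=4; 4÷4/256÷4 = 1/64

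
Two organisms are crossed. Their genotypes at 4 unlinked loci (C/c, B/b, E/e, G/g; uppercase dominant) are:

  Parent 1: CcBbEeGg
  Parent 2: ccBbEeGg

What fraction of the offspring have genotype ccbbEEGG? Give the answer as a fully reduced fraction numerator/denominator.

CcBbEeGg gametes: CBEG×1, CBEg×1, CBeG×1, CBeg×1, CbEG×1, CbEg×1, CbeG×1, Cbeg×1, cBEG×1, cBEg×1, cBeG×1, cBeg×1, cbEG×1, cbEg×1, cbeG×1, cbeg×1
ccBbEeGg gametes: cBEG×2, cBEg×2, cBeG×2, cBeg×2, cbEG×2, cbEg×2, cbeG×2, cbeg×2
CcBbEeGg×ccBbEeGg grid (16·16=256): CcBBEEGG=2 CcBBEEGg=4 CcBBEEgg=2 CcBBEeGG=4 CcBBEeGg=8 CcBBEegg=4 CcBBeeGG=2 CcBBeeGg=4 CcBBeegg=2 CcBbEEGG=4 CcBbEEGg=8 CcBbEEgg=4 CcBbEeGG=8 CcBbEeGg=16 CcBbEegg=8 CcBbeeGG=4 CcBbeeGg=8 CcBbeegg=4 CcbbEEGG=2 CcbbEEGg=4 CcbbEEgg=2 CcbbEeGG=4 CcbbEeGg=8 CcbbEegg=4 CcbbeeGG=2 CcbbeeGg=4 Ccbbeegg=2 ccBBEEGG=2 ccBBEEGg=4 ccBBEEgg=2 ccBBEeGG=4 ccBBEeGg=8 ccBBEegg=4 ccBBeeGG=2 ccBBeeGg=4 ccBBeegg=2 ccBbEEGG=4 ccBbEEGg=8 ccBbEEgg=4 ccBbEeGG=8 ccBbEeGg=16 ccBbEegg=8 ccBbeeGG=4 ccBbeeGg=8 ccBbeegg=4 ccbbEEGG=2 ccbbEEGg=4 ccbbEEgg=2 ccbbEeGG=4 ccbbEeGg=8 ccbbEegg=4 ccbbeeGG=2 ccbbeeGg=4 ccbbeegg=2
ccbbEEGG hits 2/256; gcd=2; 2÷2/256÷2 = 1/128

P(ccbbEEGG) = 1/128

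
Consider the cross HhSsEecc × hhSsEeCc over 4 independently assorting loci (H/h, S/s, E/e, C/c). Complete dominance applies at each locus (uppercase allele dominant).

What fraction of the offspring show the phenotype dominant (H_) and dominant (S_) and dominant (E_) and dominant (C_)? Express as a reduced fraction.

HhSsEecc gametes: HSEc×2, HSec×2, HsEc×2, Hsec×2, hSEc×2, hSec×2, hsEc×2, hsec×2
hhSsEeCc gametes: hSEC×2, hSEc×2, hSeC×2, hSec×2, hsEC×2, hsEc×2, hseC×2, hsec×2
HhSsEecc×hhSsEeCc grid (16·16=256): HhSSEECc=4 HhSSEEcc=4 HhSSEeCc=8 HhSSEecc=8 HhSSeeCc=4 HhSSeecc=4 HhSsEECc=8 HhSsEEcc=8 HhSsEeCc=16 HhSsEecc=16 HhSseeCc=8 HhSseecc=8 HhssEECc=4 HhssEEcc=4 HhssEeCc=8 HhssEecc=8 HhsseeCc=4 Hhsseecc=4 hhSSEECc=4 hhSSEEcc=4 hhSSEeCc=8 hhSSEecc=8 hhSSeeCc=4 hhSSeecc=4 hhSsEECc=8 hhSsEEcc=8 hhSsEeCc=16 hhSsEecc=16 hhSseeCc=8 hhSseecc=8 hhssEECc=4 hhssEEcc=4 hhssEeCc=8 hhssEecc=8 hhsseeCc=4 hhsseecc=4
H_ S_ E_ C_ hits 36/256; gcd=4; 36÷4/256÷4 = 9/64

P(H_ S_ E_ C_) = 9/64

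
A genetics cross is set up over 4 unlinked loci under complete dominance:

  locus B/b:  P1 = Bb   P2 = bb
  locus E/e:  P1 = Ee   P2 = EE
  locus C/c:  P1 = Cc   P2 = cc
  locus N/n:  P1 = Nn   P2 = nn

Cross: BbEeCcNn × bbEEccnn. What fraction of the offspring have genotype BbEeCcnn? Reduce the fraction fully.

P(BbEeCcnn) = 1/16

BbEeCcNn gametes: BECN×1, BECn×1, BEcN×1, BEcn×1, BeCN×1, BeCn×1, BecN×1, Becn×1, bECN×1, bECn×1, bEcN×1, bEcn×1, beCN×1, beCn×1, becN×1, becn×1
bbEEccnn gametes: bEcn×16
BbEeCcNn×bbEEccnn grid (16·16=256): BbEECcNn=16 BbEECcnn=16 BbEEccNn=16 BbEEccnn=16 BbEeCcNn=16 BbEeCcnn=16 BbEeccNn=16 BbEeccnn=16 bbEECcNn=16 bbEECcnn=16 bbEEccNn=16 bbEEccnn=16 bbEeCcNn=16 bbEeCcnn=16 bbEeccNn=16 bbEeccnn=16
BbEeCcnn hits 16/256; gcd=16; 16÷16/256÷16 = 1/16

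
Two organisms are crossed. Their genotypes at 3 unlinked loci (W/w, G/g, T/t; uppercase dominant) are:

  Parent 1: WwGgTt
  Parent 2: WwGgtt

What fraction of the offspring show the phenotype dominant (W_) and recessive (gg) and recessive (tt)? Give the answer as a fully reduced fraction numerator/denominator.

WwGgTt gametes: WGT×1, WGt×1, WgT×1, Wgt×1, wGT×1, wGt×1, wgT×1, wgt×1
WwGgtt gametes: WGt×2, Wgt×2, wGt×2, wgt×2
WwGgTt×WwGgtt grid (8·8=64): WWGGTt=2 WWGGtt=2 WWGgTt=4 WWGgtt=4 WWggTt=2 WWggtt=2 WwGGTt=4 WwGGtt=4 WwGgTt=8 WwGgtt=8 WwggTt=4 Wwggtt=4 wwGGTt=2 wwGGtt=2 wwGgTt=4 wwGgtt=4 wwggTt=2 wwggtt=2
W_ gg tt hits 6/64; gcd=2; 6÷2/64÷2 = 3/32

P(W_ gg tt) = 3/32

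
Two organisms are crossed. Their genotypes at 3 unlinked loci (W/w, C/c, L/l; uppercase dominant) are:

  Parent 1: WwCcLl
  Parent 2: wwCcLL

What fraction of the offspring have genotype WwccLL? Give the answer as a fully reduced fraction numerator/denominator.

P(WwccLL) = 1/16

WwCcLl gametes: WCL×1, WCl×1, WcL×1, Wcl×1, wCL×1, wCl×1, wcL×1, wcl×1
wwCcLL gametes: wCL×4, wcL×4
WwCcLl×wwCcLL grid (8·8=64): WwCCLL=4 WwCCLl=4 WwCcLL=8 WwCcLl=8 WwccLL=4 WwccLl=4 wwCCLL=4 wwCCLl=4 wwCcLL=8 wwCcLl=8 wwccLL=4 wwccLl=4
WwccLL hits 4/64; gcd=4; 4÷4/64÷4 = 1/16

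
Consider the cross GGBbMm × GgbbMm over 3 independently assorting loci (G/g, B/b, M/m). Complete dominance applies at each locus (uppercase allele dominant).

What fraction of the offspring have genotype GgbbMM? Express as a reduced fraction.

P(GgbbMM) = 1/16

GGBbMm gametes: GBM×2, GBm×2, GbM×2, Gbm×2
GgbbMm gametes: GbM×2, Gbm×2, gbM×2, gbm×2
GGBbMm×GgbbMm grid (8·8=64): GGBbMM=4 GGBbMm=8 GGBbmm=4 GGbbMM=4 GGbbMm=8 GGbbmm=4 GgBbMM=4 GgBbMm=8 GgBbmm=4 GgbbMM=4 GgbbMm=8 Ggbbmm=4
GgbbMM hits 4/64; gcd=4; 4÷4/64÷4 = 1/16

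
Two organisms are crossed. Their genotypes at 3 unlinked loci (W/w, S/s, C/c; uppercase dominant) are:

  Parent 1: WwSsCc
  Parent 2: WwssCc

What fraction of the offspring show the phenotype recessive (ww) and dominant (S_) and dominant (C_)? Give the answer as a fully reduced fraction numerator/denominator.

WwSsCc gametes: WSC×1, WSc×1, WsC×1, Wsc×1, wSC×1, wSc×1, wsC×1, wsc×1
WwssCc gametes: WsC×2, Wsc×2, wsC×2, wsc×2
WwSsCc×WwssCc grid (8·8=64): WWSsCC=2 WWSsCc=4 WWSscc=2 WWssCC=2 WWssCc=4 WWsscc=2 WwSsCC=4 WwSsCc=8 WwSscc=4 WwssCC=4 WwssCc=8 Wwsscc=4 wwSsCC=2 wwSsCc=4 wwSscc=2 wwssCC=2 wwssCc=4 wwsscc=2
ww S_ C_ hits 6/64; gcd=2; 6÷2/64÷2 = 3/32

P(ww S_ C_) = 3/32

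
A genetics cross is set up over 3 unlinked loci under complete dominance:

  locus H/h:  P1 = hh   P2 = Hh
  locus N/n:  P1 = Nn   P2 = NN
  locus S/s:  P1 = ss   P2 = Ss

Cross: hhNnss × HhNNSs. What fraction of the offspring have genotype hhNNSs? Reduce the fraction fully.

P(hhNNSs) = 1/8

hhNnss gametes: hNs×4, hns×4
HhNNSs gametes: HNS×2, HNs×2, hNS×2, hNs×2
hhNnss×HhNNSs grid (8·8=64): HhNNSs=8 HhNNss=8 HhNnSs=8 HhNnss=8 hhNNSs=8 hhNNss=8 hhNnSs=8 hhNnss=8
hhNNSs hits 8/64; gcd=8; 8÷8/64÷8 = 1/8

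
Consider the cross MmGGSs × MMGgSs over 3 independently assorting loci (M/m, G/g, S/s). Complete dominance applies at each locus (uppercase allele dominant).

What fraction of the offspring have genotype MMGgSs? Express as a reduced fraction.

MmGGSs gametes: MGS×2, MGs×2, mGS×2, mGs×2
MMGgSs gametes: MGS×2, MGs×2, MgS×2, Mgs×2
MmGGSs×MMGgSs grid (8·8=64): MMGGSS=4 MMGGSs=8 MMGGss=4 MMGgSS=4 MMGgSs=8 MMGgss=4 MmGGSS=4 MmGGSs=8 MmGGss=4 MmGgSS=4 MmGgSs=8 MmGgss=4
MMGgSs hits 8/64; gcd=8; 8÷8/64÷8 = 1/8

P(MMGgSs) = 1/8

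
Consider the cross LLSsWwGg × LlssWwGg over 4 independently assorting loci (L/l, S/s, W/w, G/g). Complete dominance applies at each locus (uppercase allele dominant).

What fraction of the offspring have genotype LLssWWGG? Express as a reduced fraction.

LLSsWwGg gametes: LSWG×2, LSWg×2, LSwG×2, LSwg×2, LsWG×2, LsWg×2, LswG×2, Lswg×2
LlssWwGg gametes: LsWG×2, LsWg×2, LswG×2, Lswg×2, lsWG×2, lsWg×2, lswG×2, lswg×2
LLSsWwGg×LlssWwGg grid (16·16=256): LLSsWWGG=4 LLSsWWGg=8 LLSsWWgg=4 LLSsWwGG=8 LLSsWwGg=16 LLSsWwgg=8 LLSswwGG=4 LLSswwGg=8 LLSswwgg=4 LLssWWGG=4 LLssWWGg=8 LLssWWgg=4 LLssWwGG=8 LLssWwGg=16 LLssWwgg=8 LLsswwGG=4 LLsswwGg=8 LLsswwgg=4 LlSsWWGG=4 LlSsWWGg=8 LlSsWWgg=4 LlSsWwGG=8 LlSsWwGg=16 LlSsWwgg=8 LlSswwGG=4 LlSswwGg=8 LlSswwgg=4 LlssWWGG=4 LlssWWGg=8 LlssWWgg=4 LlssWwGG=8 LlssWwGg=16 LlssWwgg=8 LlsswwGG=4 LlsswwGg=8 Llsswwgg=4
LLssWWGG hits 4/256; gcd=4; 4÷4/256÷4 = 1/64

P(LLssWWGG) = 1/64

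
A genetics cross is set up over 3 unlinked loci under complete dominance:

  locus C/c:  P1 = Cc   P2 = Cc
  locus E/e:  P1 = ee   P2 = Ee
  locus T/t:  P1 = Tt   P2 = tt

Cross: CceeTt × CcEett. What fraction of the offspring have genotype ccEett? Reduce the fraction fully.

CceeTt gametes: CeT×2, Cet×2, ceT×2, cet×2
CcEett gametes: CEt×2, Cet×2, cEt×2, cet×2
CceeTt×CcEett grid (8·8=64): CCEeTt=4 CCEett=4 CCeeTt=4 CCeett=4 CcEeTt=8 CcEett=8 CceeTt=8 Cceett=8 ccEeTt=4 ccEett=4 cceeTt=4 cceett=4
ccEett hits 4/64; gcd=4; 4÷4/64÷4 = 1/16

P(ccEett) = 1/16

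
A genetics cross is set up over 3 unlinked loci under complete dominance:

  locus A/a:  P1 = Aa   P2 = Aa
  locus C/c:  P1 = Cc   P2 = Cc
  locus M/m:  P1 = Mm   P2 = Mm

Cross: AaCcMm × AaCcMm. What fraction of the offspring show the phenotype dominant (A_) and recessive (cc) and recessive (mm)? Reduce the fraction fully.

P(A_ cc mm) = 3/64

AaCcMm gametes: ACM×1, ACm×1, AcM×1, Acm×1, aCM×1, aCm×1, acM×1, acm×1
AaCcMm gametes: ACM×1, ACm×1, AcM×1, Acm×1, aCM×1, aCm×1, acM×1, acm×1
AaCcMm×AaCcMm grid (8·8=64): AACCMM=1 AACCMm=2 AACCmm=1 AACcMM=2 AACcMm=4 AACcmm=2 AAccMM=1 AAccMm=2 AAccmm=1 AaCCMM=2 AaCCMm=4 AaCCmm=2 AaCcMM=4 AaCcMm=8 AaCcmm=4 AaccMM=2 AaccMm=4 Aaccmm=2 aaCCMM=1 aaCCMm=2 aaCCmm=1 aaCcMM=2 aaCcMm=4 aaCcmm=2 aaccMM=1 aaccMm=2 aaccmm=1
A_ cc mm hits 3/64; gcd=1; 3÷1/64÷1 = 3/64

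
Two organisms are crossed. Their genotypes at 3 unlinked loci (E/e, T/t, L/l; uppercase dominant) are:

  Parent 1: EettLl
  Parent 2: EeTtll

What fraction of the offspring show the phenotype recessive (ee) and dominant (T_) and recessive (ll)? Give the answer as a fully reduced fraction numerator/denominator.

EettLl gametes: EtL×2, Etl×2, etL×2, etl×2
EeTtll gametes: ETl×2, Etl×2, eTl×2, etl×2
EettLl×EeTtll grid (8·8=64): EETtLl=4 EETtll=4 EEttLl=4 EEttll=4 EeTtLl=8 EeTtll=8 EettLl=8 Eettll=8 eeTtLl=4 eeTtll=4 eettLl=4 eettll=4
ee T_ ll hits 4/64; gcd=4; 4÷4/64÷4 = 1/16

P(ee T_ ll) = 1/16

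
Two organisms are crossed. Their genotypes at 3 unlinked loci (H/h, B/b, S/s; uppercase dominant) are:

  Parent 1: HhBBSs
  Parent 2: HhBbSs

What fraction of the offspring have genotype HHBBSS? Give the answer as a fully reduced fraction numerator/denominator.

HhBBSs gametes: HBS×2, HBs×2, hBS×2, hBs×2
HhBbSs gametes: HBS×1, HBs×1, HbS×1, Hbs×1, hBS×1, hBs×1, hbS×1, hbs×1
HhBBSs×HhBbSs grid (8·8=64): HHBBSS=2 HHBBSs=4 HHBBss=2 HHBbSS=2 HHBbSs=4 HHBbss=2 HhBBSS=4 HhBBSs=8 HhBBss=4 HhBbSS=4 HhBbSs=8 HhBbss=4 hhBBSS=2 hhBBSs=4 hhBBss=2 hhBbSS=2 hhBbSs=4 hhBbss=2
HHBBSS hits 2/64; gcd=2; 2÷2/64÷2 = 1/32

P(HHBBSS) = 1/32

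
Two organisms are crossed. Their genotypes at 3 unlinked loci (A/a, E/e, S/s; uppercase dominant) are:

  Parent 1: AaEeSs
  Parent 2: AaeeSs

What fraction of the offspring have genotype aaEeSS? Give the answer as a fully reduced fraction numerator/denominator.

AaEeSs gametes: AES×1, AEs×1, AeS×1, Aes×1, aES×1, aEs×1, aeS×1, aes×1
AaeeSs gametes: AeS×2, Aes×2, aeS×2, aes×2
AaEeSs×AaeeSs grid (8·8=64): AAEeSS=2 AAEeSs=4 AAEess=2 AAeeSS=2 AAeeSs=4 AAeess=2 AaEeSS=4 AaEeSs=8 AaEess=4 AaeeSS=4 AaeeSs=8 Aaeess=4 aaEeSS=2 aaEeSs=4 aaEess=2 aaeeSS=2 aaeeSs=4 aaeess=2
aaEeSS hits 2/64; gcd=2; 2÷2/64÷2 = 1/32

P(aaEeSS) = 1/32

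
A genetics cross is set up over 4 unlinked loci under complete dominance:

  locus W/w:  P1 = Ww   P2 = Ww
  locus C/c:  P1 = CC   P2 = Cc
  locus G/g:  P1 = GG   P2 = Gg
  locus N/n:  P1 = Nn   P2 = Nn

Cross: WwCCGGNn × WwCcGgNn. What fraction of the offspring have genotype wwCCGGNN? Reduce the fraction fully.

WwCCGGNn gametes: WCGN×4, WCGn×4, wCGN×4, wCGn×4
WwCcGgNn gametes: WCGN×1, WCGn×1, WCgN×1, WCgn×1, WcGN×1, WcGn×1, WcgN×1, Wcgn×1, wCGN×1, wCGn×1, wCgN×1, wCgn×1, wcGN×1, wcGn×1, wcgN×1, wcgn×1
WwCCGGNn×WwCcGgNn grid (16·16=256): WWCCGGNN=4 WWCCGGNn=8 WWCCGGnn=4 WWCCGgNN=4 WWCCGgNn=8 WWCCGgnn=4 WWCcGGNN=4 WWCcGGNn=8 WWCcGGnn=4 WWCcGgNN=4 WWCcGgNn=8 WWCcGgnn=4 WwCCGGNN=8 WwCCGGNn=16 WwCCGGnn=8 WwCCGgNN=8 WwCCGgNn=16 WwCCGgnn=8 WwCcGGNN=8 WwCcGGNn=16 WwCcGGnn=8 WwCcGgNN=8 WwCcGgNn=16 WwCcGgnn=8 wwCCGGNN=4 wwCCGGNn=8 wwCCGGnn=4 wwCCGgNN=4 wwCCGgNn=8 wwCCGgnn=4 wwCcGGNN=4 wwCcGGNn=8 wwCcGGnn=4 wwCcGgNN=4 wwCcGgNn=8 wwCcGgnn=4
wwCCGGNN hits 4/256; gcd=4; 4÷4/256÷4 = 1/64

P(wwCCGGNN) = 1/64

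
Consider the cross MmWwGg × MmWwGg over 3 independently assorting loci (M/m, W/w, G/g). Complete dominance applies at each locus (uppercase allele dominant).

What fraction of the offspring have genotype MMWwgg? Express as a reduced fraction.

P(MMWwgg) = 1/32

MmWwGg gametes: MWG×1, MWg×1, MwG×1, Mwg×1, mWG×1, mWg×1, mwG×1, mwg×1
MmWwGg gametes: MWG×1, MWg×1, MwG×1, Mwg×1, mWG×1, mWg×1, mwG×1, mwg×1
MmWwGg×MmWwGg grid (8·8=64): MMWWGG=1 MMWWGg=2 MMWWgg=1 MMWwGG=2 MMWwGg=4 MMWwgg=2 MMwwGG=1 MMwwGg=2 MMwwgg=1 MmWWGG=2 MmWWGg=4 MmWWgg=2 MmWwGG=4 MmWwGg=8 MmWwgg=4 MmwwGG=2 MmwwGg=4 Mmwwgg=2 mmWWGG=1 mmWWGg=2 mmWWgg=1 mmWwGG=2 mmWwGg=4 mmWwgg=2 mmwwGG=1 mmwwGg=2 mmwwgg=1
MMWwgg hits 2/64; gcd=2; 2÷2/64÷2 = 1/32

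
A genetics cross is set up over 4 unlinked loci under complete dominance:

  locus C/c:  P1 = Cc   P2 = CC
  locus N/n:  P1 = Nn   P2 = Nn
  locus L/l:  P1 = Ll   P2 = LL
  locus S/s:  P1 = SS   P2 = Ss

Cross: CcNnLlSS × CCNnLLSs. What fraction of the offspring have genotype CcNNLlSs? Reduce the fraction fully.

CcNnLlSS gametes: CNLS×2, CNlS×2, CnLS×2, CnlS×2, cNLS×2, cNlS×2, cnLS×2, cnlS×2
CCNnLLSs gametes: CNLS×4, CNLs×4, CnLS×4, CnLs×4
CcNnLlSS×CCNnLLSs grid (16·16=256): CCNNLLSS=8 CCNNLLSs=8 CCNNLlSS=8 CCNNLlSs=8 CCNnLLSS=16 CCNnLLSs=16 CCNnLlSS=16 CCNnLlSs=16 CCnnLLSS=8 CCnnLLSs=8 CCnnLlSS=8 CCnnLlSs=8 CcNNLLSS=8 CcNNLLSs=8 CcNNLlSS=8 CcNNLlSs=8 CcNnLLSS=16 CcNnLLSs=16 CcNnLlSS=16 CcNnLlSs=16 CcnnLLSS=8 CcnnLLSs=8 CcnnLlSS=8 CcnnLlSs=8
CcNNLlSs hits 8/256; gcd=8; 8÷8/256÷8 = 1/32

P(CcNNLlSs) = 1/32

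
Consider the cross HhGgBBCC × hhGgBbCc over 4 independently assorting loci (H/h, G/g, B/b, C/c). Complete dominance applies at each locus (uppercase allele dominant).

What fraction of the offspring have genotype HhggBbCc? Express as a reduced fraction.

HhGgBBCC gametes: HGBC×4, HgBC×4, hGBC×4, hgBC×4
hhGgBbCc gametes: hGBC×2, hGBc×2, hGbC×2, hGbc×2, hgBC×2, hgBc×2, hgbC×2, hgbc×2
HhGgBBCC×hhGgBbCc grid (16·16=256): HhGGBBCC=8 HhGGBBCc=8 HhGGBbCC=8 HhGGBbCc=8 HhGgBBCC=16 HhGgBBCc=16 HhGgBbCC=16 HhGgBbCc=16 HhggBBCC=8 HhggBBCc=8 HhggBbCC=8 HhggBbCc=8 hhGGBBCC=8 hhGGBBCc=8 hhGGBbCC=8 hhGGBbCc=8 hhGgBBCC=16 hhGgBBCc=16 hhGgBbCC=16 hhGgBbCc=16 hhggBBCC=8 hhggBBCc=8 hhggBbCC=8 hhggBbCc=8
HhggBbCc hits 8/256; gcd=8; 8÷8/256÷8 = 1/32

P(HhggBbCc) = 1/32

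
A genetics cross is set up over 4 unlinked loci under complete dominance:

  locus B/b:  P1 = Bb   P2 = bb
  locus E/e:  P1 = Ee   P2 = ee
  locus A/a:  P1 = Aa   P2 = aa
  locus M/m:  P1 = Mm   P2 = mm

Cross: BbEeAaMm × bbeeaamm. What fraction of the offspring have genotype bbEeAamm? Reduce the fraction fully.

BbEeAaMm gametes: BEAM×1, BEAm×1, BEaM×1, BEam×1, BeAM×1, BeAm×1, BeaM×1, Beam×1, bEAM×1, bEAm×1, bEaM×1, bEam×1, beAM×1, beAm×1, beaM×1, beam×1
bbeeaamm gametes: beam×16
BbEeAaMm×bbeeaamm grid (16·16=256): BbEeAaMm=16 BbEeAamm=16 BbEeaaMm=16 BbEeaamm=16 BbeeAaMm=16 BbeeAamm=16 BbeeaaMm=16 Bbeeaamm=16 bbEeAaMm=16 bbEeAamm=16 bbEeaaMm=16 bbEeaamm=16 bbeeAaMm=16 bbeeAamm=16 bbeeaaMm=16 bbeeaamm=16
bbEeAamm hits 16/256; gcd=16; 16÷16/256÷16 = 1/16

P(bbEeAamm) = 1/16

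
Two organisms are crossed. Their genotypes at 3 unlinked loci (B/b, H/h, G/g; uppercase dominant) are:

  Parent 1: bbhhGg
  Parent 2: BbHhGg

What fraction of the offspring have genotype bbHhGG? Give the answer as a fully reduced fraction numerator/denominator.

bbhhGg gametes: bhG×4, bhg×4
BbHhGg gametes: BHG×1, BHg×1, BhG×1, Bhg×1, bHG×1, bHg×1, bhG×1, bhg×1
bbhhGg×BbHhGg grid (8·8=64): BbHhGG=4 BbHhGg=8 BbHhgg=4 BbhhGG=4 BbhhGg=8 Bbhhgg=4 bbHhGG=4 bbHhGg=8 bbHhgg=4 bbhhGG=4 bbhhGg=8 bbhhgg=4
bbHhGG hits 4/64; gcd=4; 4÷4/64÷4 = 1/16

P(bbHhGG) = 1/16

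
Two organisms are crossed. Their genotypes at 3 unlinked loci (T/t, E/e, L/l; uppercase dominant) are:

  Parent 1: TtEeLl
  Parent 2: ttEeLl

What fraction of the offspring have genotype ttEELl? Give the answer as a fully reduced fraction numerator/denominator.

P(ttEELl) = 1/16

TtEeLl gametes: TEL×1, TEl×1, TeL×1, Tel×1, tEL×1, tEl×1, teL×1, tel×1
ttEeLl gametes: tEL×2, tEl×2, teL×2, tel×2
TtEeLl×ttEeLl grid (8·8=64): TtEELL=2 TtEELl=4 TtEEll=2 TtEeLL=4 TtEeLl=8 TtEell=4 TteeLL=2 TteeLl=4 Tteell=2 ttEELL=2 ttEELl=4 ttEEll=2 ttEeLL=4 ttEeLl=8 ttEell=4 tteeLL=2 tteeLl=4 tteell=2
ttEELl hits 4/64; gcd=4; 4÷4/64÷4 = 1/16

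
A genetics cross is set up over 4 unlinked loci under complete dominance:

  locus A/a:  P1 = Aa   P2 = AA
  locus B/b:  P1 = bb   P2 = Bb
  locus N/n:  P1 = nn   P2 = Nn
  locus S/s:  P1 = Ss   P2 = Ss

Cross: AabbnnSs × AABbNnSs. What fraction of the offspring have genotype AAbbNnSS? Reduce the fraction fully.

AabbnnSs gametes: AbnS×4, Abns×4, abnS×4, abns×4
AABbNnSs gametes: ABNS×2, ABNs×2, ABnS×2, ABns×2, AbNS×2, AbNs×2, AbnS×2, Abns×2
AabbnnSs×AABbNnSs grid (16·16=256): AABbNnSS=8 AABbNnSs=16 AABbNnss=8 AABbnnSS=8 AABbnnSs=16 AABbnnss=8 AAbbNnSS=8 AAbbNnSs=16 AAbbNnss=8 AAbbnnSS=8 AAbbnnSs=16 AAbbnnss=8 AaBbNnSS=8 AaBbNnSs=16 AaBbNnss=8 AaBbnnSS=8 AaBbnnSs=16 AaBbnnss=8 AabbNnSS=8 AabbNnSs=16 AabbNnss=8 AabbnnSS=8 AabbnnSs=16 Aabbnnss=8
AAbbNnSS hits 8/256; gcd=8; 8÷8/256÷8 = 1/32

P(AAbbNnSS) = 1/32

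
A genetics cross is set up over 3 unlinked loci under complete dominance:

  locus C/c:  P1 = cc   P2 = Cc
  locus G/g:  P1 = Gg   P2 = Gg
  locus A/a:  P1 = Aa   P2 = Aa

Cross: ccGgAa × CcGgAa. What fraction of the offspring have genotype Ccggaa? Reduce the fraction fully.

ccGgAa gametes: cGA×2, cGa×2, cgA×2, cga×2
CcGgAa gametes: CGA×1, CGa×1, CgA×1, Cga×1, cGA×1, cGa×1, cgA×1, cga×1
ccGgAa×CcGgAa grid (8·8=64): CcGGAA=2 CcGGAa=4 CcGGaa=2 CcGgAA=4 CcGgAa=8 CcGgaa=4 CcggAA=2 CcggAa=4 Ccggaa=2 ccGGAA=2 ccGGAa=4 ccGGaa=2 ccGgAA=4 ccGgAa=8 ccGgaa=4 ccggAA=2 ccggAa=4 ccggaa=2
Ccggaa hits 2/64; gcd=2; 2÷2/64÷2 = 1/32

P(Ccggaa) = 1/32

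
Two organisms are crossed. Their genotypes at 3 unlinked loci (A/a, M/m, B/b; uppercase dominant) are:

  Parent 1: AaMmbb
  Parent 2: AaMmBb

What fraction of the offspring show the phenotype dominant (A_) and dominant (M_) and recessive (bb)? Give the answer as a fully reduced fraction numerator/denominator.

AaMmbb gametes: AMb×2, Amb×2, aMb×2, amb×2
AaMmBb gametes: AMB×1, AMb×1, AmB×1, Amb×1, aMB×1, aMb×1, amB×1, amb×1
AaMmbb×AaMmBb grid (8·8=64): AAMMBb=2 AAMMbb=2 AAMmBb=4 AAMmbb=4 AAmmBb=2 AAmmbb=2 AaMMBb=4 AaMMbb=4 AaMmBb=8 AaMmbb=8 AammBb=4 Aammbb=4 aaMMBb=2 aaMMbb=2 aaMmBb=4 aaMmbb=4 aammBb=2 aammbb=2
A_ M_ bb hits 18/64; gcd=2; 18÷2/64÷2 = 9/32

P(A_ M_ bb) = 9/32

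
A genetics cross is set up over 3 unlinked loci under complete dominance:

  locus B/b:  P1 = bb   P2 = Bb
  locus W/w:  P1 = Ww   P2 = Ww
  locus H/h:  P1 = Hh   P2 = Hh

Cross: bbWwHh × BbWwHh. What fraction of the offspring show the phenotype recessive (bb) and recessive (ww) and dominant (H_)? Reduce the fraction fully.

bbWwHh gametes: bWH×2, bWh×2, bwH×2, bwh×2
BbWwHh gametes: BWH×1, BWh×1, BwH×1, Bwh×1, bWH×1, bWh×1, bwH×1, bwh×1
bbWwHh×BbWwHh grid (8·8=64): BbWWHH=2 BbWWHh=4 BbWWhh=2 BbWwHH=4 BbWwHh=8 BbWwhh=4 BbwwHH=2 BbwwHh=4 Bbwwhh=2 bbWWHH=2 bbWWHh=4 bbWWhh=2 bbWwHH=4 bbWwHh=8 bbWwhh=4 bbwwHH=2 bbwwHh=4 bbwwhh=2
bb ww H_ hits 6/64; gcd=2; 6÷2/64÷2 = 3/32

P(bb ww H_) = 3/32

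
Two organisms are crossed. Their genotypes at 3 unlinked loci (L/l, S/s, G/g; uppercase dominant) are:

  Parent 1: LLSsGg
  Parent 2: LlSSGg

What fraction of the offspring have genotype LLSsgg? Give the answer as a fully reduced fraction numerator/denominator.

P(LLSsgg) = 1/16

LLSsGg gametes: LSG×2, LSg×2, LsG×2, Lsg×2
LlSSGg gametes: LSG×2, LSg×2, lSG×2, lSg×2
LLSsGg×LlSSGg grid (8·8=64): LLSSGG=4 LLSSGg=8 LLSSgg=4 LLSsGG=4 LLSsGg=8 LLSsgg=4 LlSSGG=4 LlSSGg=8 LlSSgg=4 LlSsGG=4 LlSsGg=8 LlSsgg=4
LLSsgg hits 4/64; gcd=4; 4÷4/64÷4 = 1/16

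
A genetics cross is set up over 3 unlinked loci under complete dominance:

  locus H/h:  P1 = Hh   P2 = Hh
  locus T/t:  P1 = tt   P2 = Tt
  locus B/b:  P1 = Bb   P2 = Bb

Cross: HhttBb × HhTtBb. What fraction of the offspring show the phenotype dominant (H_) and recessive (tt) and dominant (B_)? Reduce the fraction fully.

HhttBb gametes: HtB×2, Htb×2, htB×2, htb×2
HhTtBb gametes: HTB×1, HTb×1, HtB×1, Htb×1, hTB×1, hTb×1, htB×1, htb×1
HhttBb×HhTtBb grid (8·8=64): HHTtBB=2 HHTtBb=4 HHTtbb=2 HHttBB=2 HHttBb=4 HHttbb=2 HhTtBB=4 HhTtBb=8 HhTtbb=4 HhttBB=4 HhttBb=8 Hhttbb=4 hhTtBB=2 hhTtBb=4 hhTtbb=2 hhttBB=2 hhttBb=4 hhttbb=2
H_ tt B_ hits 18/64; gcd=2; 18÷2/64÷2 = 9/32

P(H_ tt B_) = 9/32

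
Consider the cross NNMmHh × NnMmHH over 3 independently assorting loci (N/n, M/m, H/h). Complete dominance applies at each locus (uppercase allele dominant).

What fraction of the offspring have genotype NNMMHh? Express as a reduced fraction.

NNMmHh gametes: NMH×2, NMh×2, NmH×2, Nmh×2
NnMmHH gametes: NMH×2, NmH×2, nMH×2, nmH×2
NNMmHh×NnMmHH grid (8·8=64): NNMMHH=4 NNMMHh=4 NNMmHH=8 NNMmHh=8 NNmmHH=4 NNmmHh=4 NnMMHH=4 NnMMHh=4 NnMmHH=8 NnMmHh=8 NnmmHH=4 NnmmHh=4
NNMMHh hits 4/64; gcd=4; 4÷4/64÷4 = 1/16

P(NNMMHh) = 1/16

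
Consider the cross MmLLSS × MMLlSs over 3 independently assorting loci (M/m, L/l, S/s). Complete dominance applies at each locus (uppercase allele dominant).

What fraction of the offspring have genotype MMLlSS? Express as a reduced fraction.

MmLLSS gametes: MLS×4, mLS×4
MMLlSs gametes: MLS×2, MLs×2, MlS×2, Mls×2
MmLLSS×MMLlSs grid (8·8=64): MMLLSS=8 MMLLSs=8 MMLlSS=8 MMLlSs=8 MmLLSS=8 MmLLSs=8 MmLlSS=8 MmLlSs=8
MMLlSS hits 8/64; gcd=8; 8÷8/64÷8 = 1/8

P(MMLlSS) = 1/8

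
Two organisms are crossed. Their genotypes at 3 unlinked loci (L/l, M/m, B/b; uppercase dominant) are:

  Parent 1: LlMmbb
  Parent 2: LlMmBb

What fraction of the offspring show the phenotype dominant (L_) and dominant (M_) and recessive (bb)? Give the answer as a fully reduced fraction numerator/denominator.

P(L_ M_ bb) = 9/32

LlMmbb gametes: LMb×2, Lmb×2, lMb×2, lmb×2
LlMmBb gametes: LMB×1, LMb×1, LmB×1, Lmb×1, lMB×1, lMb×1, lmB×1, lmb×1
LlMmbb×LlMmBb grid (8·8=64): LLMMBb=2 LLMMbb=2 LLMmBb=4 LLMmbb=4 LLmmBb=2 LLmmbb=2 LlMMBb=4 LlMMbb=4 LlMmBb=8 LlMmbb=8 LlmmBb=4 Llmmbb=4 llMMBb=2 llMMbb=2 llMmBb=4 llMmbb=4 llmmBb=2 llmmbb=2
L_ M_ bb hits 18/64; gcd=2; 18÷2/64÷2 = 9/32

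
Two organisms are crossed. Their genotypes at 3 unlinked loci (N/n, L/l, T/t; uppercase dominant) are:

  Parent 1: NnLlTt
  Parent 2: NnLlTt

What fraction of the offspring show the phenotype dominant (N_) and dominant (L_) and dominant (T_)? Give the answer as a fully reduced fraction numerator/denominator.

NnLlTt gametes: NLT×1, NLt×1, NlT×1, Nlt×1, nLT×1, nLt×1, nlT×1, nlt×1
NnLlTt gametes: NLT×1, NLt×1, NlT×1, Nlt×1, nLT×1, nLt×1, nlT×1, nlt×1
NnLlTt×NnLlTt grid (8·8=64): NNLLTT=1 NNLLTt=2 NNLLtt=1 NNLlTT=2 NNLlTt=4 NNLltt=2 NNllTT=1 NNllTt=2 NNlltt=1 NnLLTT=2 NnLLTt=4 NnLLtt=2 NnLlTT=4 NnLlTt=8 NnLltt=4 NnllTT=2 NnllTt=4 Nnlltt=2 nnLLTT=1 nnLLTt=2 nnLLtt=1 nnLlTT=2 nnLlTt=4 nnLltt=2 nnllTT=1 nnllTt=2 nnlltt=1
N_ L_ T_ hits 27/64; gcd=1; 27÷1/64÷1 = 27/64

P(N_ L_ T_) = 27/64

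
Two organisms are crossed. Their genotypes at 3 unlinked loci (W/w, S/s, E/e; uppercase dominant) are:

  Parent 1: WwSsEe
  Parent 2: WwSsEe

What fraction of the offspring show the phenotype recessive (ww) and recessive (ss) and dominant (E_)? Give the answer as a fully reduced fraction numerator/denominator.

P(ww ss E_) = 3/64

WwSsEe gametes: WSE×1, WSe×1, WsE×1, Wse×1, wSE×1, wSe×1, wsE×1, wse×1
WwSsEe gametes: WSE×1, WSe×1, WsE×1, Wse×1, wSE×1, wSe×1, wsE×1, wse×1
WwSsEe×WwSsEe grid (8·8=64): WWSSEE=1 WWSSEe=2 WWSSee=1 WWSsEE=2 WWSsEe=4 WWSsee=2 WWssEE=1 WWssEe=2 WWssee=1 WwSSEE=2 WwSSEe=4 WwSSee=2 WwSsEE=4 WwSsEe=8 WwSsee=4 WwssEE=2 WwssEe=4 Wwssee=2 wwSSEE=1 wwSSEe=2 wwSSee=1 wwSsEE=2 wwSsEe=4 wwSsee=2 wwssEE=1 wwssEe=2 wwssee=1
ww ss E_ hits 3/64; gcd=1; 3÷1/64÷1 = 3/64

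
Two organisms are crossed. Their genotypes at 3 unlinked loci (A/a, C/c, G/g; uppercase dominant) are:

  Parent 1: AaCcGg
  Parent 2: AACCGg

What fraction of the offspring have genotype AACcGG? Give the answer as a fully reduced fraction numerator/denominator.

P(AACcGG) = 1/16

AaCcGg gametes: ACG×1, ACg×1, AcG×1, Acg×1, aCG×1, aCg×1, acG×1, acg×1
AACCGg gametes: ACG×4, ACg×4
AaCcGg×AACCGg grid (8·8=64): AACCGG=4 AACCGg=8 AACCgg=4 AACcGG=4 AACcGg=8 AACcgg=4 AaCCGG=4 AaCCGg=8 AaCCgg=4 AaCcGG=4 AaCcGg=8 AaCcgg=4
AACcGG hits 4/64; gcd=4; 4÷4/64÷4 = 1/16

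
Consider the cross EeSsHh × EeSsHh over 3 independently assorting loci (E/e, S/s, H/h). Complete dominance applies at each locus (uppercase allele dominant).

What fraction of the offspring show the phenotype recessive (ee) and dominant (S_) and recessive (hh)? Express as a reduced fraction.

EeSsHh gametes: ESH×1, ESh×1, EsH×1, Esh×1, eSH×1, eSh×1, esH×1, esh×1
EeSsHh gametes: ESH×1, ESh×1, EsH×1, Esh×1, eSH×1, eSh×1, esH×1, esh×1
EeSsHh×EeSsHh grid (8·8=64): EESSHH=1 EESSHh=2 EESShh=1 EESsHH=2 EESsHh=4 EESshh=2 EEssHH=1 EEssHh=2 EEsshh=1 EeSSHH=2 EeSSHh=4 EeSShh=2 EeSsHH=4 EeSsHh=8 EeSshh=4 EessHH=2 EessHh=4 Eesshh=2 eeSSHH=1 eeSSHh=2 eeSShh=1 eeSsHH=2 eeSsHh=4 eeSshh=2 eessHH=1 eessHh=2 eesshh=1
ee S_ hh hits 3/64; gcd=1; 3÷1/64÷1 = 3/64

P(ee S_ hh) = 3/64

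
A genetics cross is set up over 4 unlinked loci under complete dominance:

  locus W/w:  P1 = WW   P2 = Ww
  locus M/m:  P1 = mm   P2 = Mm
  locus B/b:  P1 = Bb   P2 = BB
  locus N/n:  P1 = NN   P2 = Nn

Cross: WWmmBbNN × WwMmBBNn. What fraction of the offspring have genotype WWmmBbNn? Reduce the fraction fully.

WWmmBbNN gametes: WmBN×8, WmbN×8
WwMmBBNn gametes: WMBN×2, WMBn×2, WmBN×2, WmBn×2, wMBN×2, wMBn×2, wmBN×2, wmBn×2
WWmmBbNN×WwMmBBNn grid (16·16=256): WWMmBBNN=16 WWMmBBNn=16 WWMmBbNN=16 WWMmBbNn=16 WWmmBBNN=16 WWmmBBNn=16 WWmmBbNN=16 WWmmBbNn=16 WwMmBBNN=16 WwMmBBNn=16 WwMmBbNN=16 WwMmBbNn=16 WwmmBBNN=16 WwmmBBNn=16 WwmmBbNN=16 WwmmBbNn=16
WWmmBbNn hits 16/256; gcd=16; 16÷16/256÷16 = 1/16

P(WWmmBbNn) = 1/16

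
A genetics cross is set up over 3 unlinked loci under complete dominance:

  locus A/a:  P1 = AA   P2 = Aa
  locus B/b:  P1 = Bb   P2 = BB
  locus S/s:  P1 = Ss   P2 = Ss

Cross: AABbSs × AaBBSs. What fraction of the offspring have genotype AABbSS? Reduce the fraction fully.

AABbSs gametes: ABS×2, ABs×2, AbS×2, Abs×2
AaBBSs gametes: ABS×2, ABs×2, aBS×2, aBs×2
AABbSs×AaBBSs grid (8·8=64): AABBSS=4 AABBSs=8 AABBss=4 AABbSS=4 AABbSs=8 AABbss=4 AaBBSS=4 AaBBSs=8 AaBBss=4 AaBbSS=4 AaBbSs=8 AaBbss=4
AABbSS hits 4/64; gcd=4; 4÷4/64÷4 = 1/16

P(AABbSS) = 1/16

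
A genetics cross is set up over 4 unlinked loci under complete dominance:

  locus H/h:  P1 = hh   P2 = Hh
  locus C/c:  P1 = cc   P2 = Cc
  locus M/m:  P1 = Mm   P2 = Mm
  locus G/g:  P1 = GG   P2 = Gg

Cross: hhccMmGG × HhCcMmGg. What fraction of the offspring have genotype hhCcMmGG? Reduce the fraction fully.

hhccMmGG gametes: hcMG×8, hcmG×8
HhCcMmGg gametes: HCMG×1, HCMg×1, HCmG×1, HCmg×1, HcMG×1, HcMg×1, HcmG×1, Hcmg×1, hCMG×1, hCMg×1, hCmG×1, hCmg×1, hcMG×1, hcMg×1, hcmG×1, hcmg×1
hhccMmGG×HhCcMmGg grid (16·16=256): HhCcMMGG=8 HhCcMMGg=8 HhCcMmGG=16 HhCcMmGg=16 HhCcmmGG=8 HhCcmmGg=8 HhccMMGG=8 HhccMMGg=8 HhccMmGG=16 HhccMmGg=16 HhccmmGG=8 HhccmmGg=8 hhCcMMGG=8 hhCcMMGg=8 hhCcMmGG=16 hhCcMmGg=16 hhCcmmGG=8 hhCcmmGg=8 hhccMMGG=8 hhccMMGg=8 hhccMmGG=16 hhccMmGg=16 hhccmmGG=8 hhccmmGg=8
hhCcMmGG hits 16/256; gcd=16; 16÷16/256÷16 = 1/16

P(hhCcMmGG) = 1/16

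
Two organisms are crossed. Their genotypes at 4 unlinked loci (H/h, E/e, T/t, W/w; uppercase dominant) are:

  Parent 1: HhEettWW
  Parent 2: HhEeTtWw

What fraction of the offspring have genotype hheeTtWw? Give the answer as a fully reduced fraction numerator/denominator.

HhEettWW gametes: HEtW×4, HetW×4, hEtW×4, hetW×4
HhEeTtWw gametes: HETW×1, HETw×1, HEtW×1, HEtw×1, HeTW×1, HeTw×1, HetW×1, Hetw×1, hETW×1, hETw×1, hEtW×1, hEtw×1, heTW×1, heTw×1, hetW×1, hetw×1
HhEettWW×HhEeTtWw grid (16·16=256): HHEETtWW=4 HHEETtWw=4 HHEEttWW=4 HHEEttWw=4 HHEeTtWW=8 HHEeTtWw=8 HHEettWW=8 HHEettWw=8 HHeeTtWW=4 HHeeTtWw=4 HHeettWW=4 HHeettWw=4 HhEETtWW=8 HhEETtWw=8 HhEEttWW=8 HhEEttWw=8 HhEeTtWW=16 HhEeTtWw=16 HhEettWW=16 HhEettWw=16 HheeTtWW=8 HheeTtWw=8 HheettWW=8 HheettWw=8 hhEETtWW=4 hhEETtWw=4 hhEEttWW=4 hhEEttWw=4 hhEeTtWW=8 hhEeTtWw=8 hhEettWW=8 hhEettWw=8 hheeTtWW=4 hheeTtWw=4 hheettWW=4 hheettWw=4
hheeTtWw hits 4/256; gcd=4; 4÷4/256÷4 = 1/64

P(hheeTtWw) = 1/64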